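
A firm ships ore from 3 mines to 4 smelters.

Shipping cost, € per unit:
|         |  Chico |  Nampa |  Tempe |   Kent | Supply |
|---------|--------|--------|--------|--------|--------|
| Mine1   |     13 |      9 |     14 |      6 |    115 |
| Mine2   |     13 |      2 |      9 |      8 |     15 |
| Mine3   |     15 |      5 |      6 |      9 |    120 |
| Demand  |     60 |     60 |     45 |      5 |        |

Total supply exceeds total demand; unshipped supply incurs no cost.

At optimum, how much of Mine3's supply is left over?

30

An optimal plan:
  Mine1→Chico: 60 tons
  Mine1→Kent: 5 tons
  Mine2→Nampa: 15 tons
  Mine3→Nampa: 45 tons
  Mine3→Tempe: 45 tons
Total cost = €1335.
Mine3 ships 90 of its 120, leaving 30.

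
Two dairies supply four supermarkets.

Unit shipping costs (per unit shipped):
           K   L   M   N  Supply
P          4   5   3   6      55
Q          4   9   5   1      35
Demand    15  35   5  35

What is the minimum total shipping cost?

A cheapest plan:
  P–K: 15 × 4 = 60
  P–L: 35 × 5 = 175
  P–M: 5 × 3 = 15
  Q–N: 35 × 1 = 35
Total = 60 + 175 + 15 + 35 = 285.
(Supply check: P ships 55; Q ships 35.)

285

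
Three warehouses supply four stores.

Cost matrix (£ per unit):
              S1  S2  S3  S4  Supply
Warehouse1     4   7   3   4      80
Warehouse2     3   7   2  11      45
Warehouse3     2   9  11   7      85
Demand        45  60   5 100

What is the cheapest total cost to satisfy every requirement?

One minimum-cost allocation:
  Warehouse1 to S4: 80 × £4 = £320
  Warehouse2 to S2: 40 × £7 = £280
  Warehouse2 to S3: 5 × £2 = £10
  Warehouse3 to S1: 45 × £2 = £90
  Warehouse3 to S2: 20 × £9 = £180
  Warehouse3 to S4: 20 × £7 = £140
Total = 320 + 280 + 10 + 90 + 180 + 140 = £1020.

1020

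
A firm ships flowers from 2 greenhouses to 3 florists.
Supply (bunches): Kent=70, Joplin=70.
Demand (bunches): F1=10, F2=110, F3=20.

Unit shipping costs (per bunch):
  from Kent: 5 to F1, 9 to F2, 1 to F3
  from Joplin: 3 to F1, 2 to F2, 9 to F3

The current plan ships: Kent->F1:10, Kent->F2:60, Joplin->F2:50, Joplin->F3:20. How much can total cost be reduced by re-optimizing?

300

Current plan cost = 10·5 + 60·9 + 50·2 + 20·9 = 870.
Optimal plan:
  Kent→F1: 10 × 5 = 50
  Kent→F2: 40 × 9 = 360
  Kent→F3: 20 × 1 = 20
  Joplin→F2: 70 × 2 = 140
Optimal cost = 570.
Saving = 870 − 570 = 300.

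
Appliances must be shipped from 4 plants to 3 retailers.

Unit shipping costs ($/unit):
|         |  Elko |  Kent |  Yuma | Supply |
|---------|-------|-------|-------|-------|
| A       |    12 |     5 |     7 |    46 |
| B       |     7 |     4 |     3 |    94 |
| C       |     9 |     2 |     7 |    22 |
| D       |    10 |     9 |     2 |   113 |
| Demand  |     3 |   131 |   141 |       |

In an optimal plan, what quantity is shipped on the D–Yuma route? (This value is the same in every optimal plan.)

113

Optimal shipments:
  A→Kent: 46 × $5 = $230
  B→Elko: 3 × $7 = $21
  B→Kent: 63 × $4 = $252
  B→Yuma: 28 × $3 = $84
  C→Kent: 22 × $2 = $44
  D→Yuma: 113 × $2 = $226
Total cost = $857.
So D→Yuma carries 113 units.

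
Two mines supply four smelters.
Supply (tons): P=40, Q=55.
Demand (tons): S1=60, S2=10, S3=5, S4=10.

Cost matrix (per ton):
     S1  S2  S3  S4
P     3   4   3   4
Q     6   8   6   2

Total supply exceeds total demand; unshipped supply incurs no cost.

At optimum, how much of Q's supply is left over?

10

Minimum-cost shipments:
  P->S1: 25 tons
  P->S2: 10 tons
  P->S3: 5 tons
  Q->S1: 35 tons
  Q->S4: 10 tons
Total cost = 360.
Q ships 45 of its 55, leaving 10.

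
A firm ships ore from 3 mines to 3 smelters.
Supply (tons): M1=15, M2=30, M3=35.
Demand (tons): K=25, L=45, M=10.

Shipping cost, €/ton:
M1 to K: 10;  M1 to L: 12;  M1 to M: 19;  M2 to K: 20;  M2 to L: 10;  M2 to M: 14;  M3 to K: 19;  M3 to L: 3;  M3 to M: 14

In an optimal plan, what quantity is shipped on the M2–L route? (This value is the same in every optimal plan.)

10

Optimal shipments:
  M1->K: 15 tons
  M2->K: 10 tons
  M2->L: 10 tons
  M2->M: 10 tons
  M3->L: 35 tons
Total cost = €695.
So M2→L carries 10 tons.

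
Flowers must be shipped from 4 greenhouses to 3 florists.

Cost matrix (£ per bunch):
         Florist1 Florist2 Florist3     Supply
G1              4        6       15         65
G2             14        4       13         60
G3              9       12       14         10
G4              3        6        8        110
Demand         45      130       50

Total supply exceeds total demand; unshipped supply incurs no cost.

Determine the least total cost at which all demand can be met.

An optimal shipping plan:
  G1->Florist2: 65 bunches
  G2->Florist2: 60 bunches
  G4->Florist1: 45 bunches
  G4->Florist2: 5 bunches
  G4->Florist3: 50 bunches
Total cost = £1195.
(Supply check: G1 ships 65; G2 ships 60; G3 ships 0; G4 ships 100.)

1195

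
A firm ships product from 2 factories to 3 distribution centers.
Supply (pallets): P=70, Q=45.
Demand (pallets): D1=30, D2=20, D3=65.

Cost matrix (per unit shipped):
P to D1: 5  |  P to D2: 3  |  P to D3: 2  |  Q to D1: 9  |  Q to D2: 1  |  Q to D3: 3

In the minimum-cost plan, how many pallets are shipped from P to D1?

Solving gives:
  P→D1: 30 × 5 = 150
  P→D3: 40 × 2 = 80
  Q→D2: 20 × 1 = 20
  Q→D3: 25 × 3 = 75
Total cost = 325.
So P→D1 carries 30 pallets.

30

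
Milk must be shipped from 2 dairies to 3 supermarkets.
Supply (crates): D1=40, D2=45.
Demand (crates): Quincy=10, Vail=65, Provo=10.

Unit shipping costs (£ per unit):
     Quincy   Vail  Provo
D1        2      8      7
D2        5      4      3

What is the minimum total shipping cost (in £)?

One minimum-cost allocation:
  D1 to Quincy: 10 × £2 = £20
  D1 to Vail: 20 × £8 = £160
  D1 to Provo: 10 × £7 = £70
  D2 to Vail: 45 × £4 = £180
Total = 20 + 160 + 70 + 180 = £430.

430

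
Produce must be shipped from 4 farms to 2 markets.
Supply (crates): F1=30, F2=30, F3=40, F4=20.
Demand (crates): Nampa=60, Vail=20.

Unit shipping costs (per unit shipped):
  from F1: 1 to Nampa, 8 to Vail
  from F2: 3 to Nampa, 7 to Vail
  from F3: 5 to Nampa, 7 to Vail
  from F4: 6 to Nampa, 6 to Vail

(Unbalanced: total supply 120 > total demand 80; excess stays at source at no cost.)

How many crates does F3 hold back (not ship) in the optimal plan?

An optimal plan:
  F1 to Nampa: 30 × 1 = 30
  F2 to Nampa: 30 × 3 = 90
  F4 to Vail: 20 × 6 = 120
Total cost = 240.
F3 ships 0 of its 40, leaving 40.

40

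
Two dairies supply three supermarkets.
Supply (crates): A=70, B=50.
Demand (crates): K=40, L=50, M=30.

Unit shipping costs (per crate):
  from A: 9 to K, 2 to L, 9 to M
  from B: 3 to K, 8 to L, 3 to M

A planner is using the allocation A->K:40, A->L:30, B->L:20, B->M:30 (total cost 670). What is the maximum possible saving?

240

Current plan cost = 40·9 + 30·2 + 20·8 + 30·3 = 670.
Optimal plan:
  A–K: 20 × 9 = 180
  A–L: 50 × 2 = 100
  B–K: 20 × 3 = 60
  B–M: 30 × 3 = 90
Optimal cost = 430.
Saving = 670 − 430 = 240.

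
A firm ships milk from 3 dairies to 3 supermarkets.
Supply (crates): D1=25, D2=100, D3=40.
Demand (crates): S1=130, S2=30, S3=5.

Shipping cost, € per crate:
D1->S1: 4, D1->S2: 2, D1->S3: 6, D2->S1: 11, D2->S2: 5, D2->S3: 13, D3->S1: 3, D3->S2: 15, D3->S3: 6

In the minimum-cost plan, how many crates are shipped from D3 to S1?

Optimal shipments:
  D1–S1: 20 crates
  D1–S3: 5 crates
  D2–S1: 70 crates
  D2–S2: 30 crates
  D3–S1: 40 crates
Total cost = €1150.
So D3→S1 carries 40 crates.

40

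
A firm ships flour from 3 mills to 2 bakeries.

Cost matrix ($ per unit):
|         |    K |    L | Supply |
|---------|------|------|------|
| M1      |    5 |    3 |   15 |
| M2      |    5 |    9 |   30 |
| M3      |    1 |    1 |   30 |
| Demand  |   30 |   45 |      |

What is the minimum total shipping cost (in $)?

225

Optimal allocation:
  M1 to L: 15 × $3 = $45
  M2 to K: 30 × $5 = $150
  M3 to L: 30 × $1 = $30
Total = 45 + 150 + 30 = $225.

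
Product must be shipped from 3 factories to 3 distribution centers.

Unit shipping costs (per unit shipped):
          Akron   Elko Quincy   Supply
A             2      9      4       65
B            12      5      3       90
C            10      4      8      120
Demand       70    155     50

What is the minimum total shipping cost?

990

An optimal shipping plan:
  A to Akron: 65 pallets
  B to Elko: 40 pallets
  B to Quincy: 50 pallets
  C to Akron: 5 pallets
  C to Elko: 115 pallets
Total cost = 990.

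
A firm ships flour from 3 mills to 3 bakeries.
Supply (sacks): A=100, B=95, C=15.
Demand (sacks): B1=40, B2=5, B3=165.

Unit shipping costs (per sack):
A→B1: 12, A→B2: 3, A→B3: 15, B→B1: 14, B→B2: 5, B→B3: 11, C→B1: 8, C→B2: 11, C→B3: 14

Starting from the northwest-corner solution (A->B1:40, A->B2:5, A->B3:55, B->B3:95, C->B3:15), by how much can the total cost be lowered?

45

Current plan cost = 40·12 + 5·3 + 55·15 + 95·11 + 15·14 = 2575.
Optimal plan:
  A→B1: 25 sacks
  A→B2: 5 sacks
  A→B3: 70 sacks
  B→B3: 95 sacks
  C→B1: 15 sacks
Optimal cost = 2530.
Saving = 2575 − 2530 = 45.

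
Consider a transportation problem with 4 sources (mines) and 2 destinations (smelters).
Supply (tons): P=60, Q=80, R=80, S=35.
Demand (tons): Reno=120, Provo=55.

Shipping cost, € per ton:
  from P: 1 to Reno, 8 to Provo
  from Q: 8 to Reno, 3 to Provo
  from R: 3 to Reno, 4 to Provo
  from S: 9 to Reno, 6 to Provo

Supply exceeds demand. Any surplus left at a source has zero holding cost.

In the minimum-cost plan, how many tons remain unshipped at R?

An optimal plan:
  P→Reno: 60 × €1 = €60
  Q→Provo: 55 × €3 = €165
  R→Reno: 60 × €3 = €180
Total cost = €405.
R ships 60 of its 80, leaving 20.

20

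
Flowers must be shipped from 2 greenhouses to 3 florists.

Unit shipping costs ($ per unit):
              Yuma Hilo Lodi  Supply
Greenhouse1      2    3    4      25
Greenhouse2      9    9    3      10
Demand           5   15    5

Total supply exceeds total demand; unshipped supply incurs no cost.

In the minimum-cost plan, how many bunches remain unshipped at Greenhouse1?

5

Minimum-cost shipments:
  Greenhouse1–Yuma: 5 × $2 = $10
  Greenhouse1–Hilo: 15 × $3 = $45
  Greenhouse2–Lodi: 5 × $3 = $15
Total cost = $70.
Greenhouse1 ships 20 of its 25, leaving 5.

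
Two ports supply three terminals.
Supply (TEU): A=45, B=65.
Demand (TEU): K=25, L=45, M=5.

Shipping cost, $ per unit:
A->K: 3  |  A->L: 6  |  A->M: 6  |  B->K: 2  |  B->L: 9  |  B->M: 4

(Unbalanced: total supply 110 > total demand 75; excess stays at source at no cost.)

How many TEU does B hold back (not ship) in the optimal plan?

An optimal plan:
  A->L: 45 × $6 = $270
  B->K: 25 × $2 = $50
  B->M: 5 × $4 = $20
Total cost = $340.
B ships 30 of its 65, leaving 35.

35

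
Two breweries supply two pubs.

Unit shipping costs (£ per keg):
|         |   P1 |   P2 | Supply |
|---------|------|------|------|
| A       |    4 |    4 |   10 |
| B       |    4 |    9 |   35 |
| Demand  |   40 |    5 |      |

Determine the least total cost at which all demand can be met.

One minimum-cost allocation:
  A→P1: 5 kegs
  A→P2: 5 kegs
  B→P1: 35 kegs
Total cost = £180.
(Supply check: A ships 10; B ships 35.)

180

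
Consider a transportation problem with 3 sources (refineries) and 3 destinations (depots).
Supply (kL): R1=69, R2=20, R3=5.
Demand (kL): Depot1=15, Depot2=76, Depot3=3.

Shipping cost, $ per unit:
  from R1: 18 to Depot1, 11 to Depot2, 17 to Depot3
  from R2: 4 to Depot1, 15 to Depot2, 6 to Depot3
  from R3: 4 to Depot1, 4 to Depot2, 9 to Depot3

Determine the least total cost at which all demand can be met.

A cheapest plan:
  R1–Depot2: 69 × $11 = $759
  R2–Depot1: 15 × $4 = $60
  R2–Depot2: 2 × $15 = $30
  R2–Depot3: 3 × $6 = $18
  R3–Depot2: 5 × $4 = $20
Total = 759 + 60 + 30 + 18 + 20 = $887.

887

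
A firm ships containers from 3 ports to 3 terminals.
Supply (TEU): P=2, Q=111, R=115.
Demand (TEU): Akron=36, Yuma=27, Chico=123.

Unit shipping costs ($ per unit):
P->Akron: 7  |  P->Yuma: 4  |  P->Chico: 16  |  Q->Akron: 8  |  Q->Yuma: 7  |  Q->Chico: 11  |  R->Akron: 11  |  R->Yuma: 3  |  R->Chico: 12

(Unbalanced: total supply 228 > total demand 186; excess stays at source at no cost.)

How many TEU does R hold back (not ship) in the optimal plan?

Minimum-cost shipments:
  P->Akron: 2 × $7 = $14
  Q->Akron: 34 × $8 = $272
  Q->Chico: 77 × $11 = $847
  R->Yuma: 27 × $3 = $81
  R->Chico: 46 × $12 = $552
Total cost = $1766.
R ships 73 of its 115, leaving 42.

42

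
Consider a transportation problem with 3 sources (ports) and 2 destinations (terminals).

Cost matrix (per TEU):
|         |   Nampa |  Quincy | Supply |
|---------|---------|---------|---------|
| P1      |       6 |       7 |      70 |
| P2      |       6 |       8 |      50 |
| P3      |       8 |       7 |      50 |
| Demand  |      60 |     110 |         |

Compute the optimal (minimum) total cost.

1130

A cheapest plan:
  P1 to Nampa: 10 × 6 = 60
  P1 to Quincy: 60 × 7 = 420
  P2 to Nampa: 50 × 6 = 300
  P3 to Quincy: 50 × 7 = 350
Total = 60 + 420 + 300 + 350 = 1130.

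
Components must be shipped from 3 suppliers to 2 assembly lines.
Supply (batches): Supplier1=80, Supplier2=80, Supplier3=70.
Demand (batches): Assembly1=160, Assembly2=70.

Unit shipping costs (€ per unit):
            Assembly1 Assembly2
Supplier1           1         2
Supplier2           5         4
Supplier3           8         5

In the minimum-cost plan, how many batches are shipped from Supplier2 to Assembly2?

0

Solving gives:
  Supplier1–Assembly1: 80 batches
  Supplier2–Assembly1: 80 batches
  Supplier3–Assembly2: 70 batches
Total cost = €830.
The route Supplier2→Assembly2 is not used.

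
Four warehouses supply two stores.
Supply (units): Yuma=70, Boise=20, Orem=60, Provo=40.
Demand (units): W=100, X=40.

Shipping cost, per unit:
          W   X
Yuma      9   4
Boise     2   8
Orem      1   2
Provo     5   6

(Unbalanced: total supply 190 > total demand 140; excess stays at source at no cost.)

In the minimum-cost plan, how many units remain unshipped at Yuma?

30

An optimal plan:
  Yuma to X: 40 units
  Boise to W: 20 units
  Orem to W: 60 units
  Provo to W: 20 units
Total cost = 360.
Yuma ships 40 of its 70, leaving 30.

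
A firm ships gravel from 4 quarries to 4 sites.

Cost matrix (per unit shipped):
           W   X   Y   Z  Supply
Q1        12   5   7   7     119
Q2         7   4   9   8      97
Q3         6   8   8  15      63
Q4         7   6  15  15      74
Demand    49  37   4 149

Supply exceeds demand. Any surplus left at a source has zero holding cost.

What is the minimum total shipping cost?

Optimal allocation:
  Q1 to Z: 119 × 7 = 833
  Q2 to X: 37 × 4 = 148
  Q2 to Z: 30 × 8 = 240
  Q3 to W: 49 × 6 = 294
  Q3 to Y: 4 × 8 = 32
Total = 833 + 148 + 240 + 294 + 32 = 1547.

1547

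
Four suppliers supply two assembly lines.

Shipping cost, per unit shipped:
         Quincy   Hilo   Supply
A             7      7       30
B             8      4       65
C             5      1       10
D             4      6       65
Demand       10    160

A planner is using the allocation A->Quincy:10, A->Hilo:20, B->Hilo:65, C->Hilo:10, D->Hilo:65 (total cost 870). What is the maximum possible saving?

Current plan cost = 10·7 + 20·7 + 65·4 + 10·1 + 65·6 = 870.
Optimal plan:
  A→Hilo: 30 × 7 = 210
  B→Hilo: 65 × 4 = 260
  C→Hilo: 10 × 1 = 10
  D→Quincy: 10 × 4 = 40
  D→Hilo: 55 × 6 = 330
Optimal cost = 850.
Saving = 870 − 850 = 20.

20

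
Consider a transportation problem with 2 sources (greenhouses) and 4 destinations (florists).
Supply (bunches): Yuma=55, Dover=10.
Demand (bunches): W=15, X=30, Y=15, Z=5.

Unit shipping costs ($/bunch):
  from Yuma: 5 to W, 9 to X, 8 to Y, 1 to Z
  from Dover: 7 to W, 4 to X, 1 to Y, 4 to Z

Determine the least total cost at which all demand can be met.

400

One minimum-cost allocation:
  Yuma–W: 15 × $5 = $75
  Yuma–X: 30 × $9 = $270
  Yuma–Y: 5 × $8 = $40
  Yuma–Z: 5 × $1 = $5
  Dover–Y: 10 × $1 = $10
Total = 75 + 270 + 40 + 5 + 10 = $400.
(Supply check: Yuma ships 55; Dover ships 10.)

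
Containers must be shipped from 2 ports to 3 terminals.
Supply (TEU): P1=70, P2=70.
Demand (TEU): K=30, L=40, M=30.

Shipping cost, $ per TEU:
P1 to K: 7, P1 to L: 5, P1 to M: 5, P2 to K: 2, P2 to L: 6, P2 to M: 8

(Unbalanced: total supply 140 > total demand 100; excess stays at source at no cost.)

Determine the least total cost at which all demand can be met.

410

A cheapest plan:
  P1–L: 40 × $5 = $200
  P1–M: 30 × $5 = $150
  P2–K: 30 × $2 = $60
Total = 200 + 150 + 60 = $410.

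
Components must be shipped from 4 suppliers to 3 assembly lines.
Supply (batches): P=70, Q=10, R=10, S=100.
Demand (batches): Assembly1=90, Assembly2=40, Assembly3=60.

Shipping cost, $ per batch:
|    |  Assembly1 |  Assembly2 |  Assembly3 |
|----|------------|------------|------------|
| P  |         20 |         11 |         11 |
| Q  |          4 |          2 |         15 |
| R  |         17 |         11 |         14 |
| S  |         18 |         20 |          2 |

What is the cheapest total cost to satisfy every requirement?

An optimal shipping plan:
  P→Assembly1: 30 × $20 = $600
  P→Assembly2: 40 × $11 = $440
  Q→Assembly1: 10 × $4 = $40
  R→Assembly1: 10 × $17 = $170
  S→Assembly1: 40 × $18 = $720
  S→Assembly3: 60 × $2 = $120
Total = 600 + 440 + 40 + 170 + 720 + 120 = $2090.

2090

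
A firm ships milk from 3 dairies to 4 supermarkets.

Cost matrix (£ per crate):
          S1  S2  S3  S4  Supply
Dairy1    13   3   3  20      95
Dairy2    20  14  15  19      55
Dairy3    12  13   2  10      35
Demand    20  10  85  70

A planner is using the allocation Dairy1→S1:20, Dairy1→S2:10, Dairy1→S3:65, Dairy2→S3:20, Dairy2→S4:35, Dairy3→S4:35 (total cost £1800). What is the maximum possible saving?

100

Current plan cost = 20·13 + 10·3 + 65·3 + 20·15 + 35·19 + 35·10 = £1800.
Optimal plan:
  Dairy1–S2: 10 × £3 = £30
  Dairy1–S3: 85 × £3 = £255
  Dairy2–S1: 20 × £20 = £400
  Dairy2–S4: 35 × £19 = £665
  Dairy3–S4: 35 × £10 = £350
Optimal cost = £1700.
Saving = 1800 − 1700 = £100.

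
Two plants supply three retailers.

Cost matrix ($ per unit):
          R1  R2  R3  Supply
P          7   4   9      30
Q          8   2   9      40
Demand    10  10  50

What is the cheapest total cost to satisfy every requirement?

A cheapest plan:
  P–R1: 10 × $7 = $70
  P–R3: 20 × $9 = $180
  Q–R2: 10 × $2 = $20
  Q–R3: 30 × $9 = $270
Total = 70 + 180 + 20 + 270 = $540.

540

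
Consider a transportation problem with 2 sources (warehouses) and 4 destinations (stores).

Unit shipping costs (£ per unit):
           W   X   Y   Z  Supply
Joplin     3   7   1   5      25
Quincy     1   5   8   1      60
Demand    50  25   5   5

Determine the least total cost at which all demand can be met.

225

One minimum-cost allocation:
  Joplin to W: 20 × £3 = £60
  Joplin to Y: 5 × £1 = £5
  Quincy to W: 30 × £1 = £30
  Quincy to X: 25 × £5 = £125
  Quincy to Z: 5 × £1 = £5
Total = 60 + 5 + 30 + 125 + 5 = £225.
(Supply check: Joplin ships 25; Quincy ships 60.)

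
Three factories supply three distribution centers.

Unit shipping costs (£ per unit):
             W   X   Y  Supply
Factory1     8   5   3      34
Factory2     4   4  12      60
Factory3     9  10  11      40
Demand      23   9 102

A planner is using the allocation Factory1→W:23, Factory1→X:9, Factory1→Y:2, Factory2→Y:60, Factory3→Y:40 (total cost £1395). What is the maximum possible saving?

Current plan cost = 23·8 + 9·5 + 2·3 + 60·12 + 40·11 = £1395.
Optimal plan:
  Factory1->Y: 34 × £3 = £102
  Factory2->W: 23 × £4 = £92
  Factory2->X: 9 × £4 = £36
  Factory2->Y: 28 × £12 = £336
  Factory3->Y: 40 × £11 = £440
Optimal cost = £1006.
Saving = 1395 − 1006 = £389.

389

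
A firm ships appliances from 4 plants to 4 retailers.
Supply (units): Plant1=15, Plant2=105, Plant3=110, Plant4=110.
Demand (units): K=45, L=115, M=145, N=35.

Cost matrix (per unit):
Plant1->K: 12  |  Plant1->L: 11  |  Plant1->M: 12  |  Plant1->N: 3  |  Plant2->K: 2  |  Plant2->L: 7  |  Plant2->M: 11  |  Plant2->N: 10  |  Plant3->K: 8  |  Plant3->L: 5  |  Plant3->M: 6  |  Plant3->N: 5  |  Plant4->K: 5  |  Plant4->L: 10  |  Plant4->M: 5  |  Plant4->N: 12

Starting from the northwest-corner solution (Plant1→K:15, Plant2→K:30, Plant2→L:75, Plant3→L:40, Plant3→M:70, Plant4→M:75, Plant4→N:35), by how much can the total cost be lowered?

Current plan cost = 15·12 + 30·2 + 75·7 + 40·5 + 70·6 + 75·5 + 35·12 = 2180.
Optimal plan:
  Plant1->N: 15 × 3 = 45
  Plant2->K: 45 × 2 = 90
  Plant2->L: 60 × 7 = 420
  Plant3->L: 55 × 5 = 275
  Plant3->M: 35 × 6 = 210
  Plant3->N: 20 × 5 = 100
  Plant4->M: 110 × 5 = 550
Optimal cost = 1690.
Saving = 2180 − 1690 = 490.

490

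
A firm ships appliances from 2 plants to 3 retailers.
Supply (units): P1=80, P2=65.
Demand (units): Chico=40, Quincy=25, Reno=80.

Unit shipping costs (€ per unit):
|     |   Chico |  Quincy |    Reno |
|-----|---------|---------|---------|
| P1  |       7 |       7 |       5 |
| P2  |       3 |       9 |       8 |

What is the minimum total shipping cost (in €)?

A cheapest plan:
  P1–Reno: 80 × €5 = €400
  P2–Chico: 40 × €3 = €120
  P2–Quincy: 25 × €9 = €225
Total = 400 + 120 + 225 = €745.

745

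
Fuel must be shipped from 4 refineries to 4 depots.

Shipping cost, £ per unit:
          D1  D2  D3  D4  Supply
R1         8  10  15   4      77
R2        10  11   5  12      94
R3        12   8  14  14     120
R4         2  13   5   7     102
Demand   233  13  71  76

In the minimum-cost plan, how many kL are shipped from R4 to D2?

0

Solving gives:
  R1 to D1: 1 × £8 = £8
  R1 to D4: 76 × £4 = £304
  R2 to D1: 23 × £10 = £230
  R2 to D3: 71 × £5 = £355
  R3 to D1: 107 × £12 = £1284
  R3 to D2: 13 × £8 = £104
  R4 to D1: 102 × £2 = £204
Total cost = £2489.
The route R4→D2 is not used.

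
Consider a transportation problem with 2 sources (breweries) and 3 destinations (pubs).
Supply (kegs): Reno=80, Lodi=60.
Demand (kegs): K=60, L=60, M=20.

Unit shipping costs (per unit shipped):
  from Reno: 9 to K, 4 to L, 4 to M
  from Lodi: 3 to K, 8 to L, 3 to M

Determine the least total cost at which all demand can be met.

500

One minimum-cost allocation:
  Reno→L: 60 × 4 = 240
  Reno→M: 20 × 4 = 80
  Lodi→K: 60 × 3 = 180
Total = 240 + 80 + 180 = 500.
(Supply check: Reno ships 80; Lodi ships 60.)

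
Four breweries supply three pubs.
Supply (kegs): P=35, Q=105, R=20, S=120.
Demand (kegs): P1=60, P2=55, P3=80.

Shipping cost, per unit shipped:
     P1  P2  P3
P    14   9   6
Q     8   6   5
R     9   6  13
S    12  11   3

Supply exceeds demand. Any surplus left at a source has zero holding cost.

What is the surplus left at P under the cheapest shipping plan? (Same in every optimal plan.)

35

An optimal plan:
  Q–P1: 60 × 8 = 480
  Q–P2: 35 × 6 = 210
  R–P2: 20 × 6 = 120
  S–P3: 80 × 3 = 240
Total cost = 1050.
P ships 0 of its 35, leaving 35.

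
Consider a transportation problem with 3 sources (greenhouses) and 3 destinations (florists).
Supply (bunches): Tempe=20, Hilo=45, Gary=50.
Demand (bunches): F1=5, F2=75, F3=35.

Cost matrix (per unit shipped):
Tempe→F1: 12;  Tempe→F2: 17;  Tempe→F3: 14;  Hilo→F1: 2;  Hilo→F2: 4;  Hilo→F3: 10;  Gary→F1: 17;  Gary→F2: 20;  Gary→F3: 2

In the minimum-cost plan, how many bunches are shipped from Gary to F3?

35

Optimal shipments:
  Tempe to F1: 5 bunches
  Tempe to F2: 15 bunches
  Hilo to F2: 45 bunches
  Gary to F2: 15 bunches
  Gary to F3: 35 bunches
Total cost = 865.
So Gary→F3 carries 35 bunches.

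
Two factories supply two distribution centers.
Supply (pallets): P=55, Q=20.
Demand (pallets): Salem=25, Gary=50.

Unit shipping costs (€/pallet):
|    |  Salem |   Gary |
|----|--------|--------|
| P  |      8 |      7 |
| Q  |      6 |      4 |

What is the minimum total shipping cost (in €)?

One minimum-cost allocation:
  P→Salem: 25 pallets
  P→Gary: 30 pallets
  Q→Gary: 20 pallets
Total cost = €490.

490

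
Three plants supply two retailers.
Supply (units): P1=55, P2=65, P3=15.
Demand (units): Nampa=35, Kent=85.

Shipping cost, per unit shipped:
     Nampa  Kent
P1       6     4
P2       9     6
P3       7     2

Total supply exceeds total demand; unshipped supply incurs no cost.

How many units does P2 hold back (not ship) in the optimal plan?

An optimal plan:
  P1 to Nampa: 35 × 6 = 210
  P1 to Kent: 20 × 4 = 80
  P2 to Kent: 50 × 6 = 300
  P3 to Kent: 15 × 2 = 30
Total cost = 620.
P2 ships 50 of its 65, leaving 15.

15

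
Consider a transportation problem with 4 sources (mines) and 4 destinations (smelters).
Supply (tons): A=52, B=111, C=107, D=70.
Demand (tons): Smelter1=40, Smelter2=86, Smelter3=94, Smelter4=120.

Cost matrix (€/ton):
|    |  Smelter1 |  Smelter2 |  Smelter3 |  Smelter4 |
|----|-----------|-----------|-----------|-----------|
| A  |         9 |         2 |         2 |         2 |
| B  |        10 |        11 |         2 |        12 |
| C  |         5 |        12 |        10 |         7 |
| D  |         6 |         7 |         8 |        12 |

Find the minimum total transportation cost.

A cheapest plan:
  A→Smelter4: 52 × €2 = €104
  B→Smelter2: 16 × €11 = €176
  B→Smelter3: 94 × €2 = €188
  B→Smelter4: 1 × €12 = €12
  C→Smelter1: 40 × €5 = €200
  C→Smelter4: 67 × €7 = €469
  D→Smelter2: 70 × €7 = €490
Total = 104 + 176 + 188 + 12 + 200 + 469 + 490 = €1639.
(Supply check: A ships 52; B ships 111; C ships 107; D ships 70.)

1639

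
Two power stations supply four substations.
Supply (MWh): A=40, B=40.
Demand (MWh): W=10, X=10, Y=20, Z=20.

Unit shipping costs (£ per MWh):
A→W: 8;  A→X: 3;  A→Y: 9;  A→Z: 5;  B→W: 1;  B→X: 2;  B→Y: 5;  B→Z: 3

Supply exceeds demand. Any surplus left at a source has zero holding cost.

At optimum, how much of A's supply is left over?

Minimum-cost shipments:
  A→X: 10 × £3 = £30
  A→Z: 10 × £5 = £50
  B→W: 10 × £1 = £10
  B→Y: 20 × £5 = £100
  B→Z: 10 × £3 = £30
Total cost = £220.
A ships 20 of its 40, leaving 20.

20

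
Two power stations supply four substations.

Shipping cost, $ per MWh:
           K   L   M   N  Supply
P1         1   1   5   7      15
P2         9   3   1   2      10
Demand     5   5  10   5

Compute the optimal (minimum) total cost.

50

A cheapest plan:
  P1->K: 5 × $1 = $5
  P1->L: 5 × $1 = $5
  P1->M: 5 × $5 = $25
  P2->M: 5 × $1 = $5
  P2->N: 5 × $2 = $10
Total = 5 + 5 + 25 + 5 + 10 = $50.
(Supply check: P1 ships 15; P2 ships 10.)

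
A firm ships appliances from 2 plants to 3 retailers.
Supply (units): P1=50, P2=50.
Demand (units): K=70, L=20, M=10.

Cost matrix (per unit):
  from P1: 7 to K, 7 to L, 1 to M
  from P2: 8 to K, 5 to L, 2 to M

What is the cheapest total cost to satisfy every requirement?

630

One minimum-cost allocation:
  P1→K: 40 units
  P1→M: 10 units
  P2→K: 30 units
  P2→L: 20 units
Total cost = 630.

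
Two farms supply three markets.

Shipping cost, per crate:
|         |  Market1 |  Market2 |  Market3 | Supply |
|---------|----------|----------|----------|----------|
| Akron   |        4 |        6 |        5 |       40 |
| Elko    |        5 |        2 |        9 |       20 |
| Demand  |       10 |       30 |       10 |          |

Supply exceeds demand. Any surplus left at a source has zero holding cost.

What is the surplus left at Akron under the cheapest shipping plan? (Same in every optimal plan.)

Minimum-cost shipments:
  Akron–Market1: 10 × 4 = 40
  Akron–Market2: 10 × 6 = 60
  Akron–Market3: 10 × 5 = 50
  Elko–Market2: 20 × 2 = 40
Total cost = 190.
Akron ships 30 of its 40, leaving 10.

10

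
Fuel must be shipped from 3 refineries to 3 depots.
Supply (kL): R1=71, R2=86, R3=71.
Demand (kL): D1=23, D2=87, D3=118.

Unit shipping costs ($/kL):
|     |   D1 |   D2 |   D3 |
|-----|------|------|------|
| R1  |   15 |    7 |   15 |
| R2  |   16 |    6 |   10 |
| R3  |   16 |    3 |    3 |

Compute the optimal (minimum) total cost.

1598

One minimum-cost allocation:
  R1–D1: 23 × $15 = $345
  R1–D2: 48 × $7 = $336
  R2–D2: 39 × $6 = $234
  R2–D3: 47 × $10 = $470
  R3–D3: 71 × $3 = $213
Total = 345 + 336 + 234 + 470 + 213 = $1598.
(Supply check: R1 ships 71; R2 ships 86; R3 ships 71.)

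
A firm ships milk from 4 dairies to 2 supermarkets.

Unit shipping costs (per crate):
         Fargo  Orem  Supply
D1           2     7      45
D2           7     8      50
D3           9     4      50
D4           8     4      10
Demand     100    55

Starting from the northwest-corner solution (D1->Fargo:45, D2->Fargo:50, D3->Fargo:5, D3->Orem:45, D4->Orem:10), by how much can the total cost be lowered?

Current plan cost = 45·2 + 50·7 + 5·9 + 45·4 + 10·4 = 705.
Optimal plan:
  D1–Fargo: 45 × 2 = 90
  D2–Fargo: 50 × 7 = 350
  D3–Orem: 50 × 4 = 200
  D4–Fargo: 5 × 8 = 40
  D4–Orem: 5 × 4 = 20
Optimal cost = 700.
Saving = 705 − 700 = 5.

5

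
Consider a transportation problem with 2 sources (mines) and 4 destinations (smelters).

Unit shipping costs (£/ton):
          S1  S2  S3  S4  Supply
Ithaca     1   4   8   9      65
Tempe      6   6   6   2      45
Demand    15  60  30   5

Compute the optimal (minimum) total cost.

465

A cheapest plan:
  Ithaca to S1: 15 × £1 = £15
  Ithaca to S2: 50 × £4 = £200
  Tempe to S2: 10 × £6 = £60
  Tempe to S3: 30 × £6 = £180
  Tempe to S4: 5 × £2 = £10
Total = 15 + 200 + 60 + 180 + 10 = £465.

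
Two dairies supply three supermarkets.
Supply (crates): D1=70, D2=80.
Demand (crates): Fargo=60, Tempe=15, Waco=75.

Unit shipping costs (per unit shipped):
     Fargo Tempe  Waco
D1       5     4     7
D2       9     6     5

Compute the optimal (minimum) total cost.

Optimal allocation:
  D1 to Fargo: 60 × 5 = 300
  D1 to Tempe: 10 × 4 = 40
  D2 to Tempe: 5 × 6 = 30
  D2 to Waco: 75 × 5 = 375
Total = 300 + 40 + 30 + 375 = 745.

745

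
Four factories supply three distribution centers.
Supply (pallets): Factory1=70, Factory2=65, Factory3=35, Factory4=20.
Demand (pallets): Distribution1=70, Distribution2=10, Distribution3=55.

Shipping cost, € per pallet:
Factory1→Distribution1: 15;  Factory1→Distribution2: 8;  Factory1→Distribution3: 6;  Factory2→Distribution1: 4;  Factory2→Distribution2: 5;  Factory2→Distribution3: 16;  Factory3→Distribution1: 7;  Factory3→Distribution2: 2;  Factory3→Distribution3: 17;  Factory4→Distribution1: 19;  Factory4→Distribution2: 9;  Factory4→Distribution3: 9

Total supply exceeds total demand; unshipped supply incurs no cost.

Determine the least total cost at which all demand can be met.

An optimal shipping plan:
  Factory1→Distribution3: 55 × €6 = €330
  Factory2→Distribution1: 65 × €4 = €260
  Factory3→Distribution1: 5 × €7 = €35
  Factory3→Distribution2: 10 × €2 = €20
Total = 330 + 260 + 35 + 20 = €645.
(Supply check: Factory1 ships 55; Factory2 ships 65; Factory3 ships 15; Factory4 ships 0.)

645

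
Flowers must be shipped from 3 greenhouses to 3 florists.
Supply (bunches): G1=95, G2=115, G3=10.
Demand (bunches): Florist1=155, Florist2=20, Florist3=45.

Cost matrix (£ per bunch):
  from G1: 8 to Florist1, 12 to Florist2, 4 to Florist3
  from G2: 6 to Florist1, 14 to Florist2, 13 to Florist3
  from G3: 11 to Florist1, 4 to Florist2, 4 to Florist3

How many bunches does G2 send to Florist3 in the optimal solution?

0

The minimum-cost plan:
  G1->Florist1: 40 bunches
  G1->Florist2: 10 bunches
  G1->Florist3: 45 bunches
  G2->Florist1: 115 bunches
  G3->Florist2: 10 bunches
Total cost = £1350.
The route G2→Florist3 is not used.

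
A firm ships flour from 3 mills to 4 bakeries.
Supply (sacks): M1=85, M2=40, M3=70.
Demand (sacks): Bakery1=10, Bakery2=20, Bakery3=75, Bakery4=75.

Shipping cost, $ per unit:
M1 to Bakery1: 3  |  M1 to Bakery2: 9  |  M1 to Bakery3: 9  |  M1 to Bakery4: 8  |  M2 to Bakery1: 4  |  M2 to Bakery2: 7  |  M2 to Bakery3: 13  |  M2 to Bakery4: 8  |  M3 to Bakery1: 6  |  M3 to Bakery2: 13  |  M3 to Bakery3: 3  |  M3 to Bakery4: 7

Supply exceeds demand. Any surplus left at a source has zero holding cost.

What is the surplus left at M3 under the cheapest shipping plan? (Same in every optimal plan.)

0

Minimum-cost shipments:
  M1->Bakery1: 10 × $3 = $30
  M1->Bakery3: 5 × $9 = $45
  M1->Bakery4: 70 × $8 = $560
  M2->Bakery2: 20 × $7 = $140
  M2->Bakery4: 5 × $8 = $40
  M3->Bakery3: 70 × $3 = $210
Total cost = $1025.
M3 ships 70 of its 70, leaving 0.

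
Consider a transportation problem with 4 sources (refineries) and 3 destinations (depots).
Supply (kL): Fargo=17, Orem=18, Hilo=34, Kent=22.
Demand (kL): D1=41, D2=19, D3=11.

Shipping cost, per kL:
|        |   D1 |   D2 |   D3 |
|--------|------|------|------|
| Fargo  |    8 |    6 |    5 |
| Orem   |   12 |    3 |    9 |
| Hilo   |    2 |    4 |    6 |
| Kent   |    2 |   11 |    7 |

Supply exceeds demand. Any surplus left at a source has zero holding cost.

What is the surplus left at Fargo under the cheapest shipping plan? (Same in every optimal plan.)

An optimal plan:
  Fargo->D3: 11 × 5 = 55
  Orem->D2: 18 × 3 = 54
  Hilo->D1: 33 × 2 = 66
  Hilo->D2: 1 × 4 = 4
  Kent->D1: 8 × 2 = 16
Total cost = 195.
Fargo ships 11 of its 17, leaving 6.

6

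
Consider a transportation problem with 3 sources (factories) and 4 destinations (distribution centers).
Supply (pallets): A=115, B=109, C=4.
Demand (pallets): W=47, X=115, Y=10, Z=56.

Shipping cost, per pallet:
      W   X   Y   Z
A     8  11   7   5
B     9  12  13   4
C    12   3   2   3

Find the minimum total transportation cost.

1956

An optimal shipping plan:
  A->X: 105 × 11 = 1155
  A->Y: 10 × 7 = 70
  B->W: 47 × 9 = 423
  B->X: 6 × 12 = 72
  B->Z: 56 × 4 = 224
  C->X: 4 × 3 = 12
Total = 1155 + 70 + 423 + 72 + 224 + 12 = 1956.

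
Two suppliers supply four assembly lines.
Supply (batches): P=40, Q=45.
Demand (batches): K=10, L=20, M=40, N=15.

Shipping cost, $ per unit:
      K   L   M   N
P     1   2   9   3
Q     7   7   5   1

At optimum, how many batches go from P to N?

Solving gives:
  P–K: 10 × $1 = $10
  P–L: 20 × $2 = $40
  P–N: 10 × $3 = $30
  Q–M: 40 × $5 = $200
  Q–N: 5 × $1 = $5
Total cost = $285.
So P→N carries 10 batches.

10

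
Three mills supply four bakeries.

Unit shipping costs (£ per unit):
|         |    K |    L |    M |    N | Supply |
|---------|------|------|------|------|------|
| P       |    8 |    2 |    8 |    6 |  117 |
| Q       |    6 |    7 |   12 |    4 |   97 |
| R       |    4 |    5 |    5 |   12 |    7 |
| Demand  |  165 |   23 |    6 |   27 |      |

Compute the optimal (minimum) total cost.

1354

One minimum-cost allocation:
  P→K: 61 × £8 = £488
  P→L: 23 × £2 = £46
  P→M: 6 × £8 = £48
  P→N: 27 × £6 = £162
  Q→K: 97 × £6 = £582
  R→K: 7 × £4 = £28
Total = 488 + 46 + 48 + 162 + 582 + 28 = £1354.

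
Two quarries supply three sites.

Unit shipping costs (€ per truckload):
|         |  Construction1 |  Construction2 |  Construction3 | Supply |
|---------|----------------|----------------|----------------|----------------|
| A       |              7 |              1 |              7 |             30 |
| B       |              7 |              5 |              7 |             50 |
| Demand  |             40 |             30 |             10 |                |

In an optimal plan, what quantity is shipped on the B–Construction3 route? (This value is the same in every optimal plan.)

The minimum-cost plan:
  A to Construction2: 30 truckloads
  B to Construction1: 40 truckloads
  B to Construction3: 10 truckloads
Total cost = €380.
So B→Construction3 carries 10 truckloads.

10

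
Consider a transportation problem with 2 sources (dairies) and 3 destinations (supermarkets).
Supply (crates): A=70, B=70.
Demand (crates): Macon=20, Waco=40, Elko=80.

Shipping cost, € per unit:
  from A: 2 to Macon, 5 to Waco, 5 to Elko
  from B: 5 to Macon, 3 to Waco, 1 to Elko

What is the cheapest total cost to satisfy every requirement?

360

Optimal allocation:
  A→Macon: 20 × €2 = €40
  A→Waco: 40 × €5 = €200
  A→Elko: 10 × €5 = €50
  B→Elko: 70 × €1 = €70
Total = 40 + 200 + 50 + 70 = €360.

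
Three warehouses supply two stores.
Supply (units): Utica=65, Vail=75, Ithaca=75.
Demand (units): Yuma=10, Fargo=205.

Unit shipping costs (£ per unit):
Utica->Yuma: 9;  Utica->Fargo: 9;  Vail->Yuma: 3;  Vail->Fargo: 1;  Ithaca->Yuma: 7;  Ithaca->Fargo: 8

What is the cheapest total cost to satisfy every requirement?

A cheapest plan:
  Utica to Fargo: 65 × £9 = £585
  Vail to Fargo: 75 × £1 = £75
  Ithaca to Yuma: 10 × £7 = £70
  Ithaca to Fargo: 65 × £8 = £520
Total = 585 + 75 + 70 + 520 = £1250.
(Supply check: Utica ships 65; Vail ships 75; Ithaca ships 75.)

1250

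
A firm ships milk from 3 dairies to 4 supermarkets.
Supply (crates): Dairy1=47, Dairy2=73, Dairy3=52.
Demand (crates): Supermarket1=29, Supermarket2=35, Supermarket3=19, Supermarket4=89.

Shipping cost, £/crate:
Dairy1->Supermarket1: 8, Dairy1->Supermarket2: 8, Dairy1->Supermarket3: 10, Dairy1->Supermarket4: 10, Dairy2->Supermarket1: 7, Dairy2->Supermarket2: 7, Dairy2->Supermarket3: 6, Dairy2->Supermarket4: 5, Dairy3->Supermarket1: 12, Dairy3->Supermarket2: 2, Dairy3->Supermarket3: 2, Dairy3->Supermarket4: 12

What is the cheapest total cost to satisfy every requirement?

An optimal shipping plan:
  Dairy1→Supermarket1: 29 × £8 = £232
  Dairy1→Supermarket2: 2 × £8 = £16
  Dairy1→Supermarket4: 16 × £10 = £160
  Dairy2→Supermarket4: 73 × £5 = £365
  Dairy3→Supermarket2: 33 × £2 = £66
  Dairy3→Supermarket3: 19 × £2 = £38
Total = 232 + 16 + 160 + 365 + 66 + 38 = £877.
(Supply check: Dairy1 ships 47; Dairy2 ships 73; Dairy3 ships 52.)

877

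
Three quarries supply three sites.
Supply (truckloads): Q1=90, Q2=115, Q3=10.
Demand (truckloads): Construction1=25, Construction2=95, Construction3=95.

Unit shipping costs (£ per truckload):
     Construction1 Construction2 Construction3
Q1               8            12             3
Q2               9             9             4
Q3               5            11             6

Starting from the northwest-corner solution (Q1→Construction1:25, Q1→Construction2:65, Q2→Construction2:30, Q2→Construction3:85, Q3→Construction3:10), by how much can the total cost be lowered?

320

Current plan cost = 25·8 + 65·12 + 30·9 + 85·4 + 10·6 = £1650.
Optimal plan:
  Q1–Construction3: 90 × £3 = £270
  Q2–Construction1: 15 × £9 = £135
  Q2–Construction2: 95 × £9 = £855
  Q2–Construction3: 5 × £4 = £20
  Q3–Construction1: 10 × £5 = £50
Optimal cost = £1330.
Saving = 1650 − 1330 = £320.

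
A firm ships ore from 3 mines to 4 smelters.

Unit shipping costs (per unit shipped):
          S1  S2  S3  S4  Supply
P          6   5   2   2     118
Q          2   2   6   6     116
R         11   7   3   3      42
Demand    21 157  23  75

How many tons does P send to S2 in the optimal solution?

Optimal shipments:
  P->S2: 62 × 5 = 310
  P->S4: 56 × 2 = 112
  Q->S1: 21 × 2 = 42
  Q->S2: 95 × 2 = 190
  R->S3: 23 × 3 = 69
  R->S4: 19 × 3 = 57
Total cost = 780.
So P→S2 carries 62 tons.

62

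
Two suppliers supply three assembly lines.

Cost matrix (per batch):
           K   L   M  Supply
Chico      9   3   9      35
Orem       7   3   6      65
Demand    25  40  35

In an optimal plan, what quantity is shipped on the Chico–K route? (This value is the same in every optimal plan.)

Optimal shipments:
  Chico to L: 35 × 3 = 105
  Orem to K: 25 × 7 = 175
  Orem to L: 5 × 3 = 15
  Orem to M: 35 × 6 = 210
Total cost = 505.
The route Chico→K is not used.

0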